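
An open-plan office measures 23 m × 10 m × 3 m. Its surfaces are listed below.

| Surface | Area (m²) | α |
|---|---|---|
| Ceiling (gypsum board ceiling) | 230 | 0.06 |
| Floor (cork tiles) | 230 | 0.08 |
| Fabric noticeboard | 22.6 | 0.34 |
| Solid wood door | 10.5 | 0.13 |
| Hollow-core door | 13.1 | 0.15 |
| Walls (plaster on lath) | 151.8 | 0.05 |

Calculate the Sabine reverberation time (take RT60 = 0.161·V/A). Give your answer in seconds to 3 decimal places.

2.187 s

Summing Sᵢαᵢ: 13.800 + 18.400 + 7.684 + 1.365 + 1.965 + 7.590 → A = 50.804 sabins.
Volume V = 23 × 10 × 3 = 690 m³.
T = 0.161 V/A = 0.161·690/50.804 = 2.187 s.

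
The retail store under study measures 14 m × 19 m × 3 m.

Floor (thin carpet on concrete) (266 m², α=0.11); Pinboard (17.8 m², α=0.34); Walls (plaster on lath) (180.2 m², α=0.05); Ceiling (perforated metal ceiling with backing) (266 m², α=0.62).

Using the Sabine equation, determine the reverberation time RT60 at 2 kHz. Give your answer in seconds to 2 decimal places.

0.61 sec

A = Σ Sᵢαᵢ = 266·0.11 + 17.8·0.34 + 180.2·0.05 + 266·0.62 = 209.242 sabins.
Volume V = 14 × 19 × 3 = 798 m³.
T = 0.161 V/A = 0.161·798/209.242 = 0.61 s.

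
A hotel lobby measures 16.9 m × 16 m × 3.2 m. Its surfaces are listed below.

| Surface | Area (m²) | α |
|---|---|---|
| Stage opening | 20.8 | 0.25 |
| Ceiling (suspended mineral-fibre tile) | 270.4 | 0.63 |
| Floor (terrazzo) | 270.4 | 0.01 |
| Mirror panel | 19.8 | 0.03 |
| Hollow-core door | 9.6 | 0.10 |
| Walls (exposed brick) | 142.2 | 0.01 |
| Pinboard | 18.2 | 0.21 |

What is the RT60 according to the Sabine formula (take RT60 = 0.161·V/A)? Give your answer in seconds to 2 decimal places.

0.75 seconds

A = Σ Sᵢαᵢ = 20.8*0.25 + 270.4*0.63 + 270.4*0.01 + 19.8*0.03 + 9.6*0.10 + 142.2*0.01 + 18.2*0.21 = 185.054 sabins.
Room volume: 865.28 m³.
T = 0.161 V/A = 0.161·865.28/185.054 = 0.75 s.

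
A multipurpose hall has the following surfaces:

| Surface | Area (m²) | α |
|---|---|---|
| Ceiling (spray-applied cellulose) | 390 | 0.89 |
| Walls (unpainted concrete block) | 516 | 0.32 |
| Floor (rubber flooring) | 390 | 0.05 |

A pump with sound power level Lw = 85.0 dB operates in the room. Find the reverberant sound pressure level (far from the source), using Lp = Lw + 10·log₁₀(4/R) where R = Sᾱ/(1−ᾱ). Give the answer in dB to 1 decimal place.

Σ(Sᵢαᵢ) = 390×0.89 + 516×0.32 + 390×0.05 = 531.720; total area S = 1296.0 m².
ᾱ = 531.720/1296.0 = 0.4103; R = Sᾱ/(1−ᾱ) = 531.720/(1−0.4103) = 901.679 m².
Lp = 85.0 + 10·log₁₀(4/901.679) = 85.0 + (-23.53) = 61.5 dB.

61.5 dB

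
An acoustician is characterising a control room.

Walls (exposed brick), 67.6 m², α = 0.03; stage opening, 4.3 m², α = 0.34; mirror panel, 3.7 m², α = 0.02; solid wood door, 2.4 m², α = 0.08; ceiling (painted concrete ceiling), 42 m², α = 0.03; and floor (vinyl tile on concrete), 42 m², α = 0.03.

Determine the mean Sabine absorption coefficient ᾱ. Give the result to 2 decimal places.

0.04

Total surface area S = 162.0 m².
A = 67.6×0.03 + 4.3×0.34 + 3.7×0.02 + 2.4×0.08 + 42×0.03 + 42×0.03 = 6.276 sabins.
ᾱ = A/S = 0.04.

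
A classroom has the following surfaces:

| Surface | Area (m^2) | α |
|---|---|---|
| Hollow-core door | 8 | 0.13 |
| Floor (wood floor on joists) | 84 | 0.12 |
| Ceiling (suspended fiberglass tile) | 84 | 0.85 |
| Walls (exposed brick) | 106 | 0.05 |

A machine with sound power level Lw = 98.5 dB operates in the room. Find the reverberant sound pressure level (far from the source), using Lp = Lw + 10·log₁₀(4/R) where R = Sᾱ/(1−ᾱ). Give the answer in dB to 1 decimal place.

83.5 dB

A = 87.820 sabins; S = 282.0 m^2.
ᾱ = 87.820/282.0 = 0.3114; R = Sᾱ/(1−ᾱ) = 87.820/(1−0.3114) = 127.534 m^2.
Lp = Lw + 10 log₁₀(4/R) = 98.5 -15.04 = 83.5 dB.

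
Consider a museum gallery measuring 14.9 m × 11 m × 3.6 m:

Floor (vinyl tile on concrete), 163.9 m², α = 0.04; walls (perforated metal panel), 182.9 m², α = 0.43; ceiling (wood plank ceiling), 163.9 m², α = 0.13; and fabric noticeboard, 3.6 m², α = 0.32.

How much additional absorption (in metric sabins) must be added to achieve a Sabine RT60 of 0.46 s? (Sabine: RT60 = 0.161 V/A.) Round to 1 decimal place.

Total absorption A₁ = 163.9·0.04 + 182.9·0.43 + 163.9·0.13 + 3.6·0.32
  = 6.556 + 78.647 + 21.307 + 1.152 = 107.662 m² sabins.
Target A₂ = 0.161·590.04/0.46 = 206.514 sabins (V = 590.04 m³).
ΔA = A₂ − A₁ = 206.514 − 107.662 = 98.9 sabins.

98.9 sabins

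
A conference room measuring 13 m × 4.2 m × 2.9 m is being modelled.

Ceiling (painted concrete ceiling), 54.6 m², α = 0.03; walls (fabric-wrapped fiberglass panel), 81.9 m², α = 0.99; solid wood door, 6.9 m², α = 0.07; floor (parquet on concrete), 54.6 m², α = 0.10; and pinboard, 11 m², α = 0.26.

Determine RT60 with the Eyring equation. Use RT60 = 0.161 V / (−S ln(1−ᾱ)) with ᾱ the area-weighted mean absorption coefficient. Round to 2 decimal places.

0.21 sec

Total surface area S = 54.6 + 81.9 + 6.9 + 54.6 + 11 = 209.0 m².
Absorption A = 54.6·0.03 + 81.9·0.99 + 6.9·0.07 + 54.6·0.10 + 11·0.26 = 91.522 sabins.
ᾱ = 91.522 / 209.0 = 0.4379.
Eyring denominator: −S ln(1−ᾱ) = 120.400.
V = 13 × 4.2 × 2.9 = 158.34 m³.
RT60 = 0.161 × 158.34 / 120.400 = 0.21 s.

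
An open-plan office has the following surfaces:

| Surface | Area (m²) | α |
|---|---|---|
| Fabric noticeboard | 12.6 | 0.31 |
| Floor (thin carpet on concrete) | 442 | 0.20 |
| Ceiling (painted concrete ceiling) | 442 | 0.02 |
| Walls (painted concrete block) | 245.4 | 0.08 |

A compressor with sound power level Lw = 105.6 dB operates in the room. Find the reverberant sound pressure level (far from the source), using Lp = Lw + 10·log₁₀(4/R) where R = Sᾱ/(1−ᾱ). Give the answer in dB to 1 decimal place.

90.3 dB

A = 120.778 sabins; S = 1142.0 m².
ᾱ = 0.1058, so room constant R = A/(1−ᾱ) = 135.068 m².
Lp = Lw + 10 log₁₀(4/R) = 105.6 -15.28 = 90.3 dB.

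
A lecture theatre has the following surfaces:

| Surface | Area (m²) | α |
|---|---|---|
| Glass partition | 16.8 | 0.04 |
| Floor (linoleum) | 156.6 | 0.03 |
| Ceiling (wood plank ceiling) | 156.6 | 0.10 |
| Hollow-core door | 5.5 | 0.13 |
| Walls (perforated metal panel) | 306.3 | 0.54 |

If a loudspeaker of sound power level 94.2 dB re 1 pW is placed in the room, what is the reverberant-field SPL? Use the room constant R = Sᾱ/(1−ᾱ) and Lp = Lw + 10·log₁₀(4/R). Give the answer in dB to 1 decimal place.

Σ(Sᵢαᵢ) = 16.8×0.04 + 156.6×0.03 + 156.6×0.10 + 5.5×0.13 + 306.3×0.54 = 187.147; total area S = 641.8 m².
ᾱ = 0.2916, so room constant R = A/(1−ᾱ) = 264.183 m².
Lp = Lw + 10 log₁₀(4/R) = 94.2 -18.20 = 76.0 dB.

76.0 dB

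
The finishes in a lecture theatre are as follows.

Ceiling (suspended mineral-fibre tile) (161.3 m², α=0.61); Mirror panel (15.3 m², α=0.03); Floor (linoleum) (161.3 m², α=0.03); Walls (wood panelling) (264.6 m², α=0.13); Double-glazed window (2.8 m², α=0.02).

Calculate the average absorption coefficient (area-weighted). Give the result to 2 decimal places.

0.23

S = Σ Sᵢ = 161.3 + 15.3 + 161.3 + 264.6 + 2.8 = 605.3 m².
Σ(Sᵢαᵢ) = 161.3×0.61 + 15.3×0.03 + 161.3×0.03 + 264.6×0.13 + 2.8×0.02 = 138.145.
ᾱ = A/S = 0.23.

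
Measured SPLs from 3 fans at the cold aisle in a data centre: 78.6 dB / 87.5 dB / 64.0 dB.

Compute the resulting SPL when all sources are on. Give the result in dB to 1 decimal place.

88.0 dB

Σ 10^(Lᵢ/10) = 6.373e+08.
L_total = 10·log₁₀(6.373e+08) = 88.0 dB.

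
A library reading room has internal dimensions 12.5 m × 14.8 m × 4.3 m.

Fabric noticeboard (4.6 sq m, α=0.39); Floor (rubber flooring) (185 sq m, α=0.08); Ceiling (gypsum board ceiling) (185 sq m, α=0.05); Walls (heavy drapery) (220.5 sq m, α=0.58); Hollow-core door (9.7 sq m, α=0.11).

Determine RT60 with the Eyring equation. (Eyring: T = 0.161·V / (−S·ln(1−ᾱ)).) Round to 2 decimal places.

S = Σ Sᵢ = 604.8 sq m.
Σ(Sᵢαᵢ) = 4.6×0.39 + 185×0.08 + 185×0.05 + 220.5×0.58 + 9.7×0.11 = 154.801.
ᾱ = 154.801 / 604.8 = 0.2560.
−S·ln(1−ᾱ) = −604.8 × ln(1 − 0.2560) = 178.848.
V = 12.5 × 14.8 × 4.3 = 795.5 m³.
RT60 = 0.161 × 795.5 / 178.848 = 0.72 s.

0.72 s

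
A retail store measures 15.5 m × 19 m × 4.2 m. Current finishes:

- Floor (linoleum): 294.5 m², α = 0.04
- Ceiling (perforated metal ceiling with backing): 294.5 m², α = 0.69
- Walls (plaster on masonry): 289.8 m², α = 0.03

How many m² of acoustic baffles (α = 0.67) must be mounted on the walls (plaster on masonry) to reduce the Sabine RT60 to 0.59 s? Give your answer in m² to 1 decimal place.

177.9

Equivalent absorption area: A₁ = 294.5×0.04 + 294.5×0.69 + 289.8×0.03 = 223.679 m².
V = 1236.9 m³. Target absorption A₂ = 0.161 × 1236.9 / 0.59 = 337.527 sabins.
ΔA needed = 337.527 − 223.679 = 113.848 sabins.
Each m² of panel replacing the walls (plaster on masonry) adds (0.67 − 0.03) = 0.64 sabins.
Area = ΔA/Δα = 113.848/0.64 = 177.9 m².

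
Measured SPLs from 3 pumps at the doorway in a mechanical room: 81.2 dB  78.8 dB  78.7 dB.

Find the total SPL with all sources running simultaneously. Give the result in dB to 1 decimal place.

Converting to relative power and adding: 10^(81.2/10) + 10^(78.8/10) + 10^(78.7/10) = 2.818e+08.
Combined level = 10 log₁₀(2.818e+08) = 84.5 dB.

84.5 dB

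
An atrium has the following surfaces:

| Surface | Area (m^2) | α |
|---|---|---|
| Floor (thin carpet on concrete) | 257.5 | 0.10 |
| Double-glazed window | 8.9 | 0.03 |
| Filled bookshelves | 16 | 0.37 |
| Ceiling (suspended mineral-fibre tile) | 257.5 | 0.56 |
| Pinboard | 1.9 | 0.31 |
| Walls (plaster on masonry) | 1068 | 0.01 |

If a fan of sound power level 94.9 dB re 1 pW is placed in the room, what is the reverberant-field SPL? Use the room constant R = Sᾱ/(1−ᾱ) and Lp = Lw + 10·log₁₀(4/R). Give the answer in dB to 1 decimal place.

Σ(Sᵢαᵢ) = 257.5×0.10 + 8.9×0.03 + 16×0.37 + 257.5×0.56 + 1.9×0.31 + 1068×0.01 = 187.406; total area S = 1609.8 m^2.
ᾱ = 0.1164, so room constant R = A/(1−ᾱ) = 212.094 m^2.
Lp = Lw + 10 log₁₀(4/R) = 94.9 -17.24 = 77.7 dB.

77.7 dB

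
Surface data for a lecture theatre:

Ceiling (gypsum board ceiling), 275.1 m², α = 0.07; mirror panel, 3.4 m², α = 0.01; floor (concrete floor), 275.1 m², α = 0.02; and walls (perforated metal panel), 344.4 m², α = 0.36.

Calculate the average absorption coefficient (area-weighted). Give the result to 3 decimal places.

0.166

S = Σ Sᵢ = 275.1 + 3.4 + 275.1 + 344.4 = 898.0 m².
A = 275.1·0.07 + 3.4·0.01 + 275.1·0.02 + 344.4·0.36 = 148.777 sabins.
ᾱ = 148.777 / 898.0 = 0.166.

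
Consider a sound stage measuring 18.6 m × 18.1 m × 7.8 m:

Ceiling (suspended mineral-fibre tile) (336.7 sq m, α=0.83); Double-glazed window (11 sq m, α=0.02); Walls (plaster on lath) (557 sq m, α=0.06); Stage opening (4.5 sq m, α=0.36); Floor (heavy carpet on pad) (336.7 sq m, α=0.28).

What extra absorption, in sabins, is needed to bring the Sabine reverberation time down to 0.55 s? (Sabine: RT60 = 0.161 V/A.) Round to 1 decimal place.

Equivalent absorption area: A₁ = 336.7·0.83 + 11·0.02 + 557·0.06 + 4.5·0.36 + 336.7·0.28 = 408.997 sq m.
Target A₂ = 0.161·2625.948/0.55 = 768.687 sabins (V = 2625.948 m³).
ΔA = A₂ − A₁ = 768.687 − 408.997 = 359.7 sabins.

359.7 sabins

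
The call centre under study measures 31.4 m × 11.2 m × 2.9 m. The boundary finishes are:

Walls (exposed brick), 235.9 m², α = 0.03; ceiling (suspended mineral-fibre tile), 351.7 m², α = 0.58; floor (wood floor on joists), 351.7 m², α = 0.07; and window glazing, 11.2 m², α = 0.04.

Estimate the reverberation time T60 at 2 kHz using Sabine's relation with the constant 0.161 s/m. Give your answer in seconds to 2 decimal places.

0.70 s

Equivalent absorption area: A = 235.9×0.03 + 351.7×0.58 + 351.7×0.07 + 11.2×0.04 = 236.130 m².
V = 31.4·11.2·2.9 = 1019.872 m³.
Sabine: RT60 = 0.161 × 1019.872 / 236.130 = 0.70 s.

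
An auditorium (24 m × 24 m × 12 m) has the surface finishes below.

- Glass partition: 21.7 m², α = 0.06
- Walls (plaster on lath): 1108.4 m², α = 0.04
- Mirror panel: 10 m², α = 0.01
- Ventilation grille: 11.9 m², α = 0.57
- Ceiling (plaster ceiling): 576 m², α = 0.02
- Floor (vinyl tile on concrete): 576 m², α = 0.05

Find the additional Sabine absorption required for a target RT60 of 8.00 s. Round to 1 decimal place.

Equivalent absorption area: A₁ = 21.7*0.06 + 1108.4*0.04 + 10*0.01 + 11.9*0.57 + 576*0.02 + 576*0.05 = 92.841 m².
V = 6912 m³. Required absorption A₂ = 0.161 × 6912 / 8.00 = 139.104 sabins.
ΔA = A₂ − A₁ = 139.104 − 92.841 = 46.3 sabins.

46.3 sabins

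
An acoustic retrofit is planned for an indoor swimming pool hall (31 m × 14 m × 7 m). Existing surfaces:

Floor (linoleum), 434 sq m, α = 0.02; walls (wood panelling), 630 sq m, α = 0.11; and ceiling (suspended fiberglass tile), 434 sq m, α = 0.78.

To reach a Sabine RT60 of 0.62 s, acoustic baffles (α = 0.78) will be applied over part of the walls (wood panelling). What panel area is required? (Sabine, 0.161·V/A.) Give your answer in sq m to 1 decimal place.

555.8

Summing Sᵢαᵢ: 8.680 + 69.300 + 338.520 → A₁ = 416.500 sabins.
V = 3038 m³. Target absorption A₂ = 0.161 × 3038 / 0.62 = 788.900 sabins.
Absorption to add: 788.900 − 416.500 = 372.400 sabins.
Each sq m of panel replacing the walls (wood panelling) adds (0.78 − 0.11) = 0.67 sabins.
Area = ΔA/Δα = 372.400/0.67 = 555.8 sq m.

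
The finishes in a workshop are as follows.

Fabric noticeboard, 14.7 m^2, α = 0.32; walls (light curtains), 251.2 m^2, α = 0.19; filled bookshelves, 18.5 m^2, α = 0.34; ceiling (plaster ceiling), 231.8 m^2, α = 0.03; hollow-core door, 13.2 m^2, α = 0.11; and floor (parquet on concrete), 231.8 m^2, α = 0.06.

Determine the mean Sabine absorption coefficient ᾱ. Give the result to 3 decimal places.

0.106

Total surface area S = 761.2 m^2.
Σ(Sᵢαᵢ) = 14.7·0.32 + 251.2·0.19 + 18.5·0.34 + 231.8·0.03 + 13.2·0.11 + 231.8·0.06 = 81.036.
ᾱ = 81.036 / 761.2 = 0.106.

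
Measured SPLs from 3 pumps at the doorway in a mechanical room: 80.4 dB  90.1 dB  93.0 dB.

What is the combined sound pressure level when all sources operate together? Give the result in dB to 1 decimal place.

95.0 dB

Σ 10^(Lᵢ/10) = 3.128e+09.
Back to dB: 10·log₁₀ Σ = 95.0 dB.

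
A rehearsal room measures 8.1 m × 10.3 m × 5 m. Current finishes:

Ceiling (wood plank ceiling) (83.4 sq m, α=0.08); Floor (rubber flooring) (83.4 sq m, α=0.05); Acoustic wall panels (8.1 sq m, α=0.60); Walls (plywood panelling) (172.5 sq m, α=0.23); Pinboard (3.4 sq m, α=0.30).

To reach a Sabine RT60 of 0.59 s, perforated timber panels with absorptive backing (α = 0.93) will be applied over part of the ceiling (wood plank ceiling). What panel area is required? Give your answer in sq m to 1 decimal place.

A₁ = Σ Sᵢαᵢ = 83.4·0.08 + 83.4·0.05 + 8.1·0.60 + 172.5·0.23 + 3.4·0.30 = 56.397 sabins.
Required A₂ = 0.161·417.15/0.59 = 113.832 sabins.
Absorption to add: 113.832 − 56.397 = 57.435 sabins.
Each sq m of panel replacing the ceiling (wood plank ceiling) adds (0.93 − 0.08) = 0.85 sabins.
Area = ΔA/Δα = 57.435/0.85 = 67.6 sq m.

67.6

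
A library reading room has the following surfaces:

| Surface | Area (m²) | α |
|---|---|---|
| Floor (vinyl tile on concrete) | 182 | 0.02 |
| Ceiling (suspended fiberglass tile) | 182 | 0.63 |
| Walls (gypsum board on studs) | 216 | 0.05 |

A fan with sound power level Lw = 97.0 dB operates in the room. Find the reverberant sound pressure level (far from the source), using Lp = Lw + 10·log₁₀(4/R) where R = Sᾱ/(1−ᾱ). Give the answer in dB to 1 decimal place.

A = 129.100 sabins; S = 580.0 m².
ᾱ = 129.100/580.0 = 0.2226; R = Sᾱ/(1−ᾱ) = 129.100/(1−0.2226) = 166.066 m².
Lp = 97.0 + 10·log₁₀(4/166.066) = 97.0 + (-16.18) = 80.8 dB.

80.8 dB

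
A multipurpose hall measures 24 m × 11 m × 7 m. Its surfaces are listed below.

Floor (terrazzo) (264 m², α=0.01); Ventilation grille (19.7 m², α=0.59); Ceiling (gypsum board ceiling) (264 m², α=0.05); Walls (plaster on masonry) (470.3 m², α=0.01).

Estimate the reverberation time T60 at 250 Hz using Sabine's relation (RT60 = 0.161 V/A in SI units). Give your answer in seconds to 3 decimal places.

9.250 s

Total absorption A = 264·0.01 + 19.7·0.59 + 264·0.05 + 470.3·0.01
  = 2.640 + 11.623 + 13.200 + 4.703 = 32.166 m² sabins.
Volume V = 24 × 11 × 7 = 1848 m³.
Sabine: RT60 = 0.161 × 1848 / 32.166 = 9.250 s.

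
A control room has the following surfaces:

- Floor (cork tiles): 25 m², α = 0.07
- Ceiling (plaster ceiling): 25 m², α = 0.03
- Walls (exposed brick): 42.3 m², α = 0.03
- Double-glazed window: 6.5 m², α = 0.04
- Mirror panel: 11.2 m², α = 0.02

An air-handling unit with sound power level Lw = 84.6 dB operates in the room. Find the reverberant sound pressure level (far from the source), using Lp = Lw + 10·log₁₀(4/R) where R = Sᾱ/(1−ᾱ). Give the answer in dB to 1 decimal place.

A = 4.253 sabins; S = 110.0 m².
ᾱ = 0.0387, so room constant R = A/(1−ᾱ) = 4.424 m².
Lp = 84.6 + 10·log₁₀(4/4.424) = 84.6 + (-0.44) = 84.2 dB.

84.2 dB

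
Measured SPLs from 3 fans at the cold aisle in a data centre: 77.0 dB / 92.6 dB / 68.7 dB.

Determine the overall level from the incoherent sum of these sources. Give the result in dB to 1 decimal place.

92.7 dB

Σ 10^(Lᵢ/10) = 1.877e+09.
Back to dB: 10·log₁₀ Σ = 92.7 dB.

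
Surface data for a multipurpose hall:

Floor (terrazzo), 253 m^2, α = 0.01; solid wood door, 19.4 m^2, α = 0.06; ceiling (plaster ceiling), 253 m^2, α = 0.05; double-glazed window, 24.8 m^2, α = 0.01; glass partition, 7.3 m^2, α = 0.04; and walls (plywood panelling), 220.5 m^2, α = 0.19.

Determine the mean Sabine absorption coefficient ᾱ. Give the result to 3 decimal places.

0.076

S = Σ Sᵢ = 253 + 19.4 + 253 + 24.8 + 7.3 + 220.5 = 778.0 m^2.
A = 253*0.01 + 19.4*0.06 + 253*0.05 + 24.8*0.01 + 7.3*0.04 + 220.5*0.19 = 58.779 sabins.
ᾱ = A/S = 0.076.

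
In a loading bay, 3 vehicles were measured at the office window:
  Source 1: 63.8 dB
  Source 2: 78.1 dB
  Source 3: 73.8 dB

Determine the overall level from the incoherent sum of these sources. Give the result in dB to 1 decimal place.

79.6 dB

Σ 10^(Lᵢ/10) = 9.095e+07.
L_total = 10·log₁₀(9.095e+07) = 79.6 dB.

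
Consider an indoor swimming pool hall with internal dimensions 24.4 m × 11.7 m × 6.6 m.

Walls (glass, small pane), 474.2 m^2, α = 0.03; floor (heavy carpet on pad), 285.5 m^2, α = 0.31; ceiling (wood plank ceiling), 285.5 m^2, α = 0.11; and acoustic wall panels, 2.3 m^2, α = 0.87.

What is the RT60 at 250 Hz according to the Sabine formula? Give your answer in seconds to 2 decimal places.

2.23 seconds

Summing Sᵢαᵢ: 14.226 + 88.505 + 31.405 + 2.001 → A = 136.137 sabins.
Volume V = 24.4 × 11.7 × 6.6 = 1884.168 m³.
Sabine: RT60 = 0.161 × 1884.168 / 136.137 = 2.23 s.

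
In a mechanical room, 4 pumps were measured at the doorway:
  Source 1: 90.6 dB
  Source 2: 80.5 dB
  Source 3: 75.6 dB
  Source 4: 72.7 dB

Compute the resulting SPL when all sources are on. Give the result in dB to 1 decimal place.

91.2 dB

Σ 10^(Lᵢ/10) = 1.315e+09.
L_total = 10·log₁₀(1.315e+09) = 91.2 dB.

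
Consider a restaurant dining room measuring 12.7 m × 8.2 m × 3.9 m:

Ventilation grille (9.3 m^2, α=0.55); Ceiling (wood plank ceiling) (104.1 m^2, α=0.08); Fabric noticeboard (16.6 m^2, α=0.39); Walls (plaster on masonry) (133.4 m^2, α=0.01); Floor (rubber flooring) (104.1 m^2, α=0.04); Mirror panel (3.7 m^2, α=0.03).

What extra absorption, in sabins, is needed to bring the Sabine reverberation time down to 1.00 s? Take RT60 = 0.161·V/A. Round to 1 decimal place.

39.9 sabins

Summing Sᵢαᵢ: 5.115 + 8.328 + 6.474 + 1.334 + 4.164 + 0.111 → A₁ = 25.526 sabins.
Target A₂ = 0.161·406.146/1.00 = 65.390 sabins (V = 406.146 m³).
Additional absorption ΔA = 65.390 − 25.526 = 39.9 sabins.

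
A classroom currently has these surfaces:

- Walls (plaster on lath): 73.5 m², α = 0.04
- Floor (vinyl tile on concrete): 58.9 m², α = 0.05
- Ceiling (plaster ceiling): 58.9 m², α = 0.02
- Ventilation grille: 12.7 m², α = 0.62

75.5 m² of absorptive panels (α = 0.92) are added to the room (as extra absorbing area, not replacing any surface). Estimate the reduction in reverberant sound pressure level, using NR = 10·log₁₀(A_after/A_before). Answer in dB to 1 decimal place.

Summing Sᵢαᵢ: 2.940 + 2.945 + 1.178 + 7.874 → A_before = 14.937 sabins.
Added absorption = 75.5 × 0.92 = 69.460 sabins.
A_after = 14.937 + 69.460 = 84.397 sabins.
NR = 10·log₁₀(84.397/14.937) = 7.5 dB.

7.5 dB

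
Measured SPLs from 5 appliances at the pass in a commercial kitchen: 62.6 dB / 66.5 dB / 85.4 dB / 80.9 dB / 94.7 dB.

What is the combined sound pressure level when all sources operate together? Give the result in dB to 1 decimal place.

95.3 dB

Sum in the linear (power) domain: Σ 10^(Lᵢ/10) = 10^(62.6/10) + 10^(66.5/10) + 10^(85.4/10) + 10^(80.9/10) + 10^(94.7/10) = 3.427e+09.
L_total = 10·log₁₀(3.427e+09) = 95.3 dB.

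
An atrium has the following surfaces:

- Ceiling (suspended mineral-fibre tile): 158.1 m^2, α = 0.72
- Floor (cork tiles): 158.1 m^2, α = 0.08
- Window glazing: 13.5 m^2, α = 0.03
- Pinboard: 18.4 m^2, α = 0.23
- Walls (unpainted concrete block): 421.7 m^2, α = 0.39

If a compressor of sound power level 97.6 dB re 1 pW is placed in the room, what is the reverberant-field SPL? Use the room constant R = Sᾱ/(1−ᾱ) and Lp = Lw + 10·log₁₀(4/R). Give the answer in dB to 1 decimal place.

A = 295.580 sabins; S = 769.8 m^2.
ᾱ = 0.3840, so room constant R = A/(1−ᾱ) = 479.838 m^2.
Lp = Lw + 10 log₁₀(4/R) = 97.6 -20.79 = 76.8 dB.

76.8 dB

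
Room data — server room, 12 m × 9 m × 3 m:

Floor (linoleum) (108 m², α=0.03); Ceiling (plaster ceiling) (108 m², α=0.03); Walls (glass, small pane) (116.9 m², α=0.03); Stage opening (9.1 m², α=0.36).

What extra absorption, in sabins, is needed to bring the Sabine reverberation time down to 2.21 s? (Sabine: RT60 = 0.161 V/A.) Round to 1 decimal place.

10.3 sabins

Equivalent absorption area: A₁ = 108×0.03 + 108×0.03 + 116.9×0.03 + 9.1×0.36 = 13.263 m².
V = 324 m³. Required absorption A₂ = 0.161 × 324 / 2.21 = 23.604 sabins.
Shortfall: 23.604 − 13.263 = 10.3 sabins.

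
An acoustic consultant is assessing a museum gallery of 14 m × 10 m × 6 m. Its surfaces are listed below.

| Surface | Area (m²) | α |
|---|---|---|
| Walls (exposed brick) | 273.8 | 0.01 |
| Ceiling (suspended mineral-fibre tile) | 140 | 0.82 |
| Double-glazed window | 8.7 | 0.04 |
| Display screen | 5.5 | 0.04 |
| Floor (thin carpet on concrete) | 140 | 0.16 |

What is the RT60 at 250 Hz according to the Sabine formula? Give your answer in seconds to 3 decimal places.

0.963 seconds

Summing Sᵢαᵢ: 2.738 + 114.800 + 0.348 + 0.220 + 22.400 → A = 140.506 sabins.
V = 14·10·6 = 840 m³.
RT60 = 0.161 · V / A = 0.161 × 840 / 140.506 = 0.963 s.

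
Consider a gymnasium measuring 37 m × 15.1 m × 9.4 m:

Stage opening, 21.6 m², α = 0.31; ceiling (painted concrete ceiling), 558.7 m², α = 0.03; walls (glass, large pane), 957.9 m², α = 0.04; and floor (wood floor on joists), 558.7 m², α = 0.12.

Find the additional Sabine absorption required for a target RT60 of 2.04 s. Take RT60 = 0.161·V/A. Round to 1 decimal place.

A₁ = Σ Sᵢαᵢ = 21.6*0.31 + 558.7*0.03 + 957.9*0.04 + 558.7*0.12 = 128.817 sabins.
For T = 2.04 s, need A₂ = 0.161·V/T = 0.161·5251.78/2.04 = 414.479 sabins.
Shortfall: 414.479 − 128.817 = 285.7 sabins.

285.7 sabins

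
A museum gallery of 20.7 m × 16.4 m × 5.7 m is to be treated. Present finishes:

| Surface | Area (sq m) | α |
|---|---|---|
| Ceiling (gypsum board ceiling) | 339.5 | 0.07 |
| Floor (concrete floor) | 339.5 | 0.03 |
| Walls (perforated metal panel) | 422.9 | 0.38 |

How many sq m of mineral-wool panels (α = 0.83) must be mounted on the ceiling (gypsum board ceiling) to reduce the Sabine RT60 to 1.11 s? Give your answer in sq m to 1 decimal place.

A₁ = Σ Sᵢαᵢ = 339.5×0.07 + 339.5×0.03 + 422.9×0.38 = 194.652 sabins.
Required A₂ = 0.161·1935.036/1.11 = 280.667 sabins.
Absorption to add: 280.667 − 194.652 = 86.015 sabins.
Net gain per sq m: Δα = 0.83 − 0.07 = 0.76.
Area = ΔA/Δα = 86.015/0.76 = 113.2 sq m.

113.2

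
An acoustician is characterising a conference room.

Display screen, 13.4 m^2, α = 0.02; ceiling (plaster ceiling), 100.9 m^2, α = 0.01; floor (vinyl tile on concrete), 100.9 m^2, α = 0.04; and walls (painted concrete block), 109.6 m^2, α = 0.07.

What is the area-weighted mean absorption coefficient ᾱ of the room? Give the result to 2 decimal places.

0.04

S = Σ Sᵢ = 13.4 + 100.9 + 100.9 + 109.6 = 324.8 m^2.
A = 13.4*0.02 + 100.9*0.01 + 100.9*0.04 + 109.6*0.07 = 12.985 sabins.
ᾱ = 12.985 / 324.8 = 0.04.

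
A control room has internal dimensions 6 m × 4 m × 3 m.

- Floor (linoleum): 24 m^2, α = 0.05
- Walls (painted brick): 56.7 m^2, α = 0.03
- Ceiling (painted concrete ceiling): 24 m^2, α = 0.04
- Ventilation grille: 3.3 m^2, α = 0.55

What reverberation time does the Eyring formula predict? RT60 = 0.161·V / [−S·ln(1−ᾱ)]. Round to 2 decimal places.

1.99 sec

S = Σ Sᵢ = 108.0 m^2.
Σ(Sᵢαᵢ) = 24·0.05 + 56.7·0.03 + 24·0.04 + 3.3·0.55 = 5.676.
ᾱ = 5.676 / 108.0 = 0.0526.
Eyring denominator: −S ln(1−ᾱ) = 5.836.
V = 6 × 4 × 3 = 72 m³.
RT60 = 0.161 × 72 / 5.836 = 1.99 s.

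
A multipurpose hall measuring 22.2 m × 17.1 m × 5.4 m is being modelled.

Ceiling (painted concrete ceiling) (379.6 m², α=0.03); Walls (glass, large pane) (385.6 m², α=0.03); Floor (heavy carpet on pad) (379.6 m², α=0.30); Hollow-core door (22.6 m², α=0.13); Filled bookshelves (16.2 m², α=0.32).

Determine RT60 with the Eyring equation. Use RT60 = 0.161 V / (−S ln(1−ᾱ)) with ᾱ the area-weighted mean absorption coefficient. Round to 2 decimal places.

2.13 s

Total surface area S = 379.6 + 385.6 + 379.6 + 22.6 + 16.2 = 1183.6 m².
Absorption A = 379.6·0.03 + 385.6·0.03 + 379.6·0.30 + 22.6·0.13 + 16.2·0.32 = 144.958 sabins.
Mean coefficient ᾱ = A/S = 0.1225.
−S·ln(1−ᾱ) = −1183.6 × ln(1 − 0.1225) = 154.671.
V = 22.2 × 17.1 × 5.4 = 2049.948 m³.
RT60 = 0.161 × 2049.948 / 154.671 = 2.13 s.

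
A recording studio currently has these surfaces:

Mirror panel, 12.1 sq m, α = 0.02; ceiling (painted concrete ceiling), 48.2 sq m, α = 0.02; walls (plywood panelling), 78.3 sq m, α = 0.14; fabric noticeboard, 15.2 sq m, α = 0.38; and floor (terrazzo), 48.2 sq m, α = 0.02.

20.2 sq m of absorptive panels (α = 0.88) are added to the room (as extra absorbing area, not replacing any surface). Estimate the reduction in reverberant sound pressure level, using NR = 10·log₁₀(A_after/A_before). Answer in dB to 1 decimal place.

2.9 dB

Total absorption A_before = 12.1×0.02 + 48.2×0.02 + 78.3×0.14 + 15.2×0.38 + 48.2×0.02
  = 0.242 + 0.964 + 10.962 + 5.776 + 0.964 = 18.908 sq m sabins.
Added absorption = 20.2 × 0.88 = 17.776 sabins.
A_after = 18.908 + 17.776 = 36.684 sabins.
NR = 10·log₁₀(36.684/18.908) = 2.9 dB.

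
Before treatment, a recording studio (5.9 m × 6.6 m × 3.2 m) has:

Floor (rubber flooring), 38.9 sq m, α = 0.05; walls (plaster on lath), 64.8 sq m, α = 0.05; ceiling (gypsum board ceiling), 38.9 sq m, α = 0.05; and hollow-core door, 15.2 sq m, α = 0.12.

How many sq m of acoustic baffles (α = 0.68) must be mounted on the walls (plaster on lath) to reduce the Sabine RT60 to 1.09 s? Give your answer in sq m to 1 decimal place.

A₁ = Σ Sᵢαᵢ = 38.9×0.05 + 64.8×0.05 + 38.9×0.05 + 15.2×0.12 = 8.954 sabins.
V = 124.608 m³. Target absorption A₂ = 0.161 × 124.608 / 1.09 = 18.405 sabins.
Absorption to add: 18.405 − 8.954 = 9.451 sabins.
Net gain per sq m: Δα = 0.68 − 0.05 = 0.63.
Panel area = 9.451 / 0.63 = 15.0 sq m.

15.0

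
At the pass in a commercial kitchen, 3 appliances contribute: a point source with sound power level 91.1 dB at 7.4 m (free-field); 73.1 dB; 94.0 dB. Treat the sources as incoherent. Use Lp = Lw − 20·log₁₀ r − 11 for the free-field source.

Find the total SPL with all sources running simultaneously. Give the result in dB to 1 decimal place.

Source at 7.4 m: Lp = 91.1 − 20·log₁₀(7.4) − 11 = 62.7 dB.
Sum in the linear (power) domain: Σ 10^(Lᵢ/10) = 10^(62.7/10) + 10^(73.1/10) + 10^(94.0/10) = 2.534e+09.
Combined level = 10 log₁₀(2.534e+09) = 94.0 dB.

94.0 dB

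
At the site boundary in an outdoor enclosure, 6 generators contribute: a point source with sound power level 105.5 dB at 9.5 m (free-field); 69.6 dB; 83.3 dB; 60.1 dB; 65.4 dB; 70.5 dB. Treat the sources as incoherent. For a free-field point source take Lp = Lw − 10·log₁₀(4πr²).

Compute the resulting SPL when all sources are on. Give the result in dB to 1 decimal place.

Source at 9.5 m: Lp = 105.5 − 10·log₁₀(4π·9.5²) = 105.5 − 10·log₁₀(1134.115) = 75.0 dB.
Sum in the linear (power) domain: Σ 10^(Lᵢ/10) = 10^(75.0/10) + 10^(69.6/10) + 10^(83.3/10) + 10^(60.1/10) + 10^(65.4/10) + 10^(70.5/10) = 2.702e+08.
Combined level = 10 log₁₀(2.702e+08) = 84.3 dB.

84.3 dB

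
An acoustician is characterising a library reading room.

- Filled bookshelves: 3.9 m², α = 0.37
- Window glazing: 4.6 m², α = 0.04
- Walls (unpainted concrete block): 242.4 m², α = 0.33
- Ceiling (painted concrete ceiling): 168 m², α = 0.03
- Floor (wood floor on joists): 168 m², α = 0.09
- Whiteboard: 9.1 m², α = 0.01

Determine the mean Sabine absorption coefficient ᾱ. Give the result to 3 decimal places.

Total surface area S = 596.0 m².
A = 3.9*0.37 + 4.6*0.04 + 242.4*0.33 + 168*0.03 + 168*0.09 + 9.1*0.01 = 101.870 sabins.
ᾱ = 101.870 / 596.0 = 0.171.

0.171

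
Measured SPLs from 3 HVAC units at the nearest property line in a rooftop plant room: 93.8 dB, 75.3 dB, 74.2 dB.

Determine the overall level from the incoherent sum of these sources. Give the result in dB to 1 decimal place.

93.9 dB

Converting to relative power and adding: 10^(93.8/10) + 10^(75.3/10) + 10^(74.2/10) = 2.459e+09.
L_total = 10·log₁₀(2.459e+09) = 93.9 dB.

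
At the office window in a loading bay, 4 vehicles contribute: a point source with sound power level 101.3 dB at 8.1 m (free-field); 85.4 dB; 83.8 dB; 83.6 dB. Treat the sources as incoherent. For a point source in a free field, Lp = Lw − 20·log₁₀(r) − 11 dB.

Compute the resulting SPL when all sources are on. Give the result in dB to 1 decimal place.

Source at 8.1 m: Lp = 101.3 − 20·log₁₀(8.1) − 11 = 72.1 dB.
Σ 10^(Lᵢ/10) = 8.319e+08.
Back to dB: 10·log₁₀ Σ = 89.2 dB.

89.2 dB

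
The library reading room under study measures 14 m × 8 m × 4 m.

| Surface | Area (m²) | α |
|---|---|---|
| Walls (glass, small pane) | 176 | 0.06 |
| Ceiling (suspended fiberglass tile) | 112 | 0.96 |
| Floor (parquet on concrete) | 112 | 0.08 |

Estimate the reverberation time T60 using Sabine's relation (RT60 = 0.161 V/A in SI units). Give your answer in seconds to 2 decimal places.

Total absorption A = 176*0.06 + 112*0.96 + 112*0.08
  = 10.560 + 107.520 + 8.960 = 127.040 m² sabins.
Volume V = 14 × 8 × 4 = 448 m³.
T = 0.161 V/A = 0.161·448/127.040 = 0.57 s.

0.57 seconds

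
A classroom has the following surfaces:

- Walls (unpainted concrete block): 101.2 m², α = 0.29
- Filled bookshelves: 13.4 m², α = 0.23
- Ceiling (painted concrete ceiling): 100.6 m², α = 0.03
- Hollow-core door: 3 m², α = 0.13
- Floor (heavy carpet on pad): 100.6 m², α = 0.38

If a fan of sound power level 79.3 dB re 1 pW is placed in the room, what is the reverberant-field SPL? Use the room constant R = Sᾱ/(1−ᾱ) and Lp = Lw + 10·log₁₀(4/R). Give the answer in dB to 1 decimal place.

65.5 dB

Σ(Sᵢαᵢ) = 101.2·0.29 + 13.4·0.23 + 100.6·0.03 + 3·0.13 + 100.6·0.38 = 74.066; total area S = 318.8 m².
ᾱ = 74.066/318.8 = 0.2323; R = Sᾱ/(1−ᾱ) = 74.066/(1−0.2323) = 96.478 m².
Lp = Lw + 10 log₁₀(4/R) = 79.3 -13.82 = 65.5 dB.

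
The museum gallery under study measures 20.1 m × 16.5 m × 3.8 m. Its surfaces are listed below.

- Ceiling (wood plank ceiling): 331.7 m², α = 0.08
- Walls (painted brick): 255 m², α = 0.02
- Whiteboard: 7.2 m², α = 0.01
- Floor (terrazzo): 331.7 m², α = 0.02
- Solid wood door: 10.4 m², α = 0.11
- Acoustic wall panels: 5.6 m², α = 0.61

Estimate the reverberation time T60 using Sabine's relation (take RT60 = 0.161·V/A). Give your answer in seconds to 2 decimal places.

4.73 sec

Total absorption A = 331.7·0.08 + 255·0.02 + 7.2·0.01 + 331.7·0.02 + 10.4·0.11 + 5.6·0.61
  = 26.536 + 5.100 + 0.072 + 6.634 + 1.144 + 3.416 = 42.902 m² sabins.
Room volume: 1260.27 m³.
RT60 = 0.161 · V / A = 0.161 × 1260.27 / 42.902 = 4.73 s.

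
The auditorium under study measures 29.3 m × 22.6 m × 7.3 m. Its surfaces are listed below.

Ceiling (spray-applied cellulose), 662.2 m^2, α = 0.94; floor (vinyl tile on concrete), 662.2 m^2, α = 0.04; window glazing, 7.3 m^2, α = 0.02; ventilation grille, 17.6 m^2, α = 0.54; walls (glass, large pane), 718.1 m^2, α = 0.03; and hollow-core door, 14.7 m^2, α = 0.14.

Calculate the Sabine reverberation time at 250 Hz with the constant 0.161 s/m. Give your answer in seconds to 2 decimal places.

Total absorption A = 662.2·0.94 + 662.2·0.04 + 7.3·0.02 + 17.6·0.54 + 718.1·0.03 + 14.7·0.14
  = 622.468 + 26.488 + 0.146 + 9.504 + 21.543 + 2.058 = 682.207 m^2 sabins.
Volume V = 29.3 × 22.6 × 7.3 = 4833.914 m³.
RT60 = 0.161 · V / A = 0.161 × 4833.914 / 682.207 = 1.14 s.

1.14 s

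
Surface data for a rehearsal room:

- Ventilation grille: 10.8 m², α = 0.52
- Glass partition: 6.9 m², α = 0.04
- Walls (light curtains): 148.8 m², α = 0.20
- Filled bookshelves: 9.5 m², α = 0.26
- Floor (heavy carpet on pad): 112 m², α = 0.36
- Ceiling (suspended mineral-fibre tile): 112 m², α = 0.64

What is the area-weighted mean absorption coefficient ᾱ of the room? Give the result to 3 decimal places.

S = Σ Sᵢ = 10.8 + 6.9 + 148.8 + 9.5 + 112 + 112 = 400.0 m².
Σ(Sᵢαᵢ) = 10.8·0.52 + 6.9·0.04 + 148.8·0.20 + 9.5·0.26 + 112·0.36 + 112·0.64 = 150.122.
ᾱ = A/S = 0.375.

0.375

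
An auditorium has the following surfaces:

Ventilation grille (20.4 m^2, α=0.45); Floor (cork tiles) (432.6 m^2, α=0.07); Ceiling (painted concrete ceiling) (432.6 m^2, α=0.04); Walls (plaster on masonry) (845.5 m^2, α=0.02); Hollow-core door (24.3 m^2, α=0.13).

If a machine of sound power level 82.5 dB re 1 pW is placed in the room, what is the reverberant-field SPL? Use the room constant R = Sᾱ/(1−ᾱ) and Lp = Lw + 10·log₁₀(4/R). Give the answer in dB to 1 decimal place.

69.5 dB

Σ(Sᵢαᵢ) = 20.4·0.45 + 432.6·0.07 + 432.6·0.04 + 845.5·0.02 + 24.3·0.13 = 76.835; total area S = 1755.4 m^2.
ᾱ = 76.835/1755.4 = 0.0438; R = Sᾱ/(1−ᾱ) = 76.835/(1−0.0438) = 80.355 m^2.
Lp = 82.5 + 10·log₁₀(4/80.355) = 82.5 + (-13.03) = 69.5 dB.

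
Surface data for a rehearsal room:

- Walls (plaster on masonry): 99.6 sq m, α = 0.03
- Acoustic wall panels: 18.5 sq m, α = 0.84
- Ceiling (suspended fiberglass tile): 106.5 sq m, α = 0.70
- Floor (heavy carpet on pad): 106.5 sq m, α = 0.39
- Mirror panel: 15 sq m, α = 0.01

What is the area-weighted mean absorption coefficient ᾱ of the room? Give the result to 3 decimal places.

Total surface area S = 346.1 sq m.
Σ(Sᵢαᵢ) = 99.6·0.03 + 18.5·0.84 + 106.5·0.70 + 106.5·0.39 + 15·0.01 = 134.763.
ᾱ = A/S = 0.389.

0.389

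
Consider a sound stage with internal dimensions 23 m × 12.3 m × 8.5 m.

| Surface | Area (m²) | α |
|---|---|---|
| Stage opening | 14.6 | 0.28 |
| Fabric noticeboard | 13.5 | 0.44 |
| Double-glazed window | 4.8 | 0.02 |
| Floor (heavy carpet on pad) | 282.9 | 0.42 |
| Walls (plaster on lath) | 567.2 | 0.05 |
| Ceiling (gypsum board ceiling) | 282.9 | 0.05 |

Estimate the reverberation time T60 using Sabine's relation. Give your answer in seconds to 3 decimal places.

2.258 s

A = Σ Sᵢαᵢ = 14.6×0.28 + 13.5×0.44 + 4.8×0.02 + 282.9×0.42 + 567.2×0.05 + 282.9×0.05 = 171.447 sabins.
Room volume: 2404.65 m³.
T = 0.161 V/A = 0.161·2404.65/171.447 = 2.258 s.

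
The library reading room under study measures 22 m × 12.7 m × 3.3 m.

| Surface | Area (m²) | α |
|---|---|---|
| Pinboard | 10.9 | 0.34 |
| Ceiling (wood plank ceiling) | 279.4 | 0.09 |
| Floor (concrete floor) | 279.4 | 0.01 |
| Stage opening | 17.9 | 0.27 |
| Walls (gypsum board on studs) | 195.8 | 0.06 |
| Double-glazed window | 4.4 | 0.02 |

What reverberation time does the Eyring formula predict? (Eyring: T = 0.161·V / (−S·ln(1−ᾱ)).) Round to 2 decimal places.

Total surface area S = 10.9 + 279.4 + 279.4 + 17.9 + 195.8 + 4.4 = 787.8 m².
Σ(Sᵢαᵢ) = 10.9·0.34 + 279.4·0.09 + 279.4·0.01 + 17.9·0.27 + 195.8·0.06 + 4.4·0.02 = 48.315.
Mean coefficient ᾱ = A/S = 0.0613.
−S·ln(1−ᾱ) = −787.8 × ln(1 − 0.0613) = 49.836.
V = 22 × 12.7 × 3.3 = 922.02 m³.
T = 0.161·V/[−S·ln(1−ᾱ)] = 0.161·922.02/49.836 = 2.98 s.

2.98 s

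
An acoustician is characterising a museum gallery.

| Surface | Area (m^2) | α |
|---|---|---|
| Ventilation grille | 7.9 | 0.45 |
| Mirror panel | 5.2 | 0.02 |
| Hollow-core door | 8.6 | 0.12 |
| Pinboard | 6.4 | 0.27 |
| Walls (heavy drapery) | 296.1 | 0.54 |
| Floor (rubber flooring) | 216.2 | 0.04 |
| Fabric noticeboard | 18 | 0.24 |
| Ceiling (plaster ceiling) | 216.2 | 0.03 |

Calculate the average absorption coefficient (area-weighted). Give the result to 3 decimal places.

Total surface area S = 774.6 m^2.
A = 7.9*0.45 + 5.2*0.02 + 8.6*0.12 + 6.4*0.27 + 296.1*0.54 + 216.2*0.04 + 18*0.24 + 216.2*0.03 = 185.767 sabins.
ᾱ = A/S = 0.240.

0.240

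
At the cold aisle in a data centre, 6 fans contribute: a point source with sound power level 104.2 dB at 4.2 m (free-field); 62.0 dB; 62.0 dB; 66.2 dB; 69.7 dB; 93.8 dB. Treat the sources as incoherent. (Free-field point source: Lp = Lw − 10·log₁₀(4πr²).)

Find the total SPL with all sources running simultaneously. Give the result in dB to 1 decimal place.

94.0 dB

Source at 4.2 m: Lp = 104.2 − 10·log₁₀(4π·4.2²) = 104.2 − 10·log₁₀(221.671) = 80.7 dB.
Sum in the linear (power) domain: Σ 10^(Lᵢ/10) = 10^(80.7/10) + 10^(62.0/10) + 10^(62.0/10) + 10^(66.2/10) + 10^(69.7/10) + 10^(93.8/10) = 2.533e+09.
Back to dB: 10·log₁₀ Σ = 94.0 dB.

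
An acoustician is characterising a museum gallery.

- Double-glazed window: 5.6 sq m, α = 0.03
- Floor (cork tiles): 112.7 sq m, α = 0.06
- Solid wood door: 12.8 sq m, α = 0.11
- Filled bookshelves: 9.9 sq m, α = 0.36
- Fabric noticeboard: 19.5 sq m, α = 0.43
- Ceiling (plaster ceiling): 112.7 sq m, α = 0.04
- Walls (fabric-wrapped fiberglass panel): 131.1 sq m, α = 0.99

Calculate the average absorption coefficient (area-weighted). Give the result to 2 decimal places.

S = Σ Sᵢ = 5.6 + 112.7 + 12.8 + 9.9 + 19.5 + 112.7 + 131.1 = 404.3 sq m.
A = 5.6*0.03 + 112.7*0.06 + 12.8*0.11 + 9.9*0.36 + 19.5*0.43 + 112.7*0.04 + 131.1*0.99 = 154.584 sabins.
ᾱ = 154.584 / 404.3 = 0.38.

0.38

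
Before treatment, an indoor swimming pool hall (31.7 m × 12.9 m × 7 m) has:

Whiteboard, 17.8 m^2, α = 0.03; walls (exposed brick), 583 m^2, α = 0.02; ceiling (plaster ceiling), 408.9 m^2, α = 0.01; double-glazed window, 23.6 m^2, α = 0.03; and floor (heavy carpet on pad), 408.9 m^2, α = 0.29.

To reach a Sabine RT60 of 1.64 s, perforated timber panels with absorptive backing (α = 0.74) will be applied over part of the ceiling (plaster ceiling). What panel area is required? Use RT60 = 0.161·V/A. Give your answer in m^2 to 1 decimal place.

Equivalent absorption area: A₁ = 17.8*0.03 + 583*0.02 + 408.9*0.01 + 23.6*0.03 + 408.9*0.29 = 135.572 m^2.
Required A₂ = 0.161·2862.51/1.64 = 281.015 sabins.
ΔA needed = 281.015 − 135.572 = 145.443 sabins.
Net gain per m^2: Δα = 0.74 − 0.01 = 0.73.
Area = ΔA/Δα = 145.443/0.73 = 199.2 m^2.

199.2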